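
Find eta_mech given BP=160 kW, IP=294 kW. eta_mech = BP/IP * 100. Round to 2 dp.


eta_mech = (BP / IP) * 100
Ratio = 160 / 294 = 0.5442
eta_mech = 0.5442 * 100 = 54.42%


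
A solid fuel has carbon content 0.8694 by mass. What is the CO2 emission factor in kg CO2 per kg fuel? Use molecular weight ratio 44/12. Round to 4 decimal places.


EF = C_frac * (M_CO2 / M_C)
EF = 0.8694 * (44/12)
EF = 0.8694 * 3.666667 = 3.1878 kg_CO2/kg_fuel


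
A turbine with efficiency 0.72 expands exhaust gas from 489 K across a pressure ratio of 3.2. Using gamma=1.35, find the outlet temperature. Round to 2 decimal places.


T_out = T_in * (1 - eta * (1 - PR^(-(gamma-1)/gamma)))
Exponent = -(1.35-1)/1.35 = -0.25925926
PR^exp = 3.2^(-0.25925926) = 0.73966521
Factor = 1 - 0.72*(1 - 0.73966521) = 0.81255895
T_out = 489 * 0.81255895 = 397.34 K


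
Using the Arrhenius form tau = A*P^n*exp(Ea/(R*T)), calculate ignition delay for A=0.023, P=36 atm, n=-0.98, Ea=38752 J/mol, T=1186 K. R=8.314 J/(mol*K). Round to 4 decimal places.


tau = A * P^n * exp(Ea/(R*T))
P^n = 36^(-0.98) = 0.02984170
Ea/(R*T) = 38752/(8.314*1186) = 3.930062
exp(Ea/(R*T)) = 50.910139
tau = 0.023 * 0.02984170 * 50.910139 = 0.0349 ms


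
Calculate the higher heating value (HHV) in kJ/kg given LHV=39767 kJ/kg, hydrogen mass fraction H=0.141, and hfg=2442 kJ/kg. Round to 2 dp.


HHV = LHV + hfg * 9 * H
Water addition = 2442 * 9 * 0.141 = 3098.898 kJ/kg
HHV = 39767 + 3098.898 = 42865.90 kJ/kg


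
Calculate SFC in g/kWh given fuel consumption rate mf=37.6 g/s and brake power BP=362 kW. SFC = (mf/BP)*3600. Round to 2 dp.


SFC = (mf / BP) * 3600
Rate = 37.6 / 362 = 0.103867 g/(s*kW)
SFC = 0.103867 * 3600 = 373.92 g/kWh


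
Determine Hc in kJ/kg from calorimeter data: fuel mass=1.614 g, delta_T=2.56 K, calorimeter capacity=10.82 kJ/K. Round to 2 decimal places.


Hc = C_cal * delta_T / m_fuel
Q_released = 10.82 * 2.56 = 27.6992 kJ
m_fuel = 1.614 g = 1.614/1000 kg = 0.001614 kg
Hc = 27.6992 / 0.001614 = 17161.83 kJ/kg


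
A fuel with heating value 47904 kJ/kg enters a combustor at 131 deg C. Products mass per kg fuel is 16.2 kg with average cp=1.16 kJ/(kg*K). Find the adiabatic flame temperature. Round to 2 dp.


T_ad = T_in + Hc / (m_p * cp)
Denominator = 16.2 * 1.16 = 18.7920
Temperature rise = 47904 / 18.7920 = 2549.17 K
T_ad = 131 + 2549.17 = 2680.17 deg C


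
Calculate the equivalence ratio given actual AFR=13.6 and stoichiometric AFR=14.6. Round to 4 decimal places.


phi = AFR_stoich / AFR_actual
phi = 14.6 / 13.6 = 1.0735


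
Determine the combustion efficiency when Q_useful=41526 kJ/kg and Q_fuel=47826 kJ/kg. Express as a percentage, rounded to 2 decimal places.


Efficiency = (Q_useful / Q_fuel) * 100
Efficiency = (41526 / 47826) * 100
Efficiency = 0.8683 * 100 = 86.83%


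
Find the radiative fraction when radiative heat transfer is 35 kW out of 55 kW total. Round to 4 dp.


f_rad = Q_rad / Q_total
f_rad = 35 / 55 = 0.6364


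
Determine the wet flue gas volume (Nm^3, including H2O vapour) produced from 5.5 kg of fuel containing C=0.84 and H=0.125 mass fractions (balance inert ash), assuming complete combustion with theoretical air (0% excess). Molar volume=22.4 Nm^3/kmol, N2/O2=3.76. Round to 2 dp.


Per kg fuel: CO2 = (C/12 kmol)*22.4 = (0.84/12)*22.4 = 1.56800 Nm^3
Per kg fuel: H2O = (H/2 kmol)*22.4 = (0.125/2)*22.4 = 1.40000 Nm^3
O2 needed per kg fuel = C/12 + H/4 = 0.84/12 + 0.125/4 = 0.10125000 kmol
Per kg fuel: N2 = O2*3.76*22.4 = 0.10125000*3.76*22.4 = 8.52768 Nm^3
Total per kg = 1.56800 + 1.40000 + 8.52768 = 11.49568 Nm^3
Total = 11.49568 * 5.5 = 63.23 Nm^3


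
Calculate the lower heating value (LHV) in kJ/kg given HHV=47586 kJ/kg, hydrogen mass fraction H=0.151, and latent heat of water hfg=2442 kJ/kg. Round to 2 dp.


LHV = HHV - hfg * 9 * H
Water correction = 2442 * 9 * 0.151 = 3318.678 kJ/kg
LHV = 47586 - 3318.678 = 44267.32 kJ/kg


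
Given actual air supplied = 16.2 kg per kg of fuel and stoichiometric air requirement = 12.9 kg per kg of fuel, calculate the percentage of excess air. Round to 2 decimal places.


Excess air = actual - stoichiometric = 16.2 - 12.9 = 3.30 kg/kg fuel
Excess air % = (excess / stoich) * 100 = (3.30 / 12.9) * 100 = 25.58%


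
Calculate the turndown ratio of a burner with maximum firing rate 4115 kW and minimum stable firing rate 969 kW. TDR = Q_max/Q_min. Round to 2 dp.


TDR = Q_max / Q_min
TDR = 4115 / 969 = 4.25


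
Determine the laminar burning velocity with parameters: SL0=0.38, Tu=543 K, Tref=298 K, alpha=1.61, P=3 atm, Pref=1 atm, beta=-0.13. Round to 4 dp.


SL = SL0 * (Tu/Tref)^alpha * (P/Pref)^beta
T ratio = 543/298 = 1.82214765
(T ratio)^alpha = 1.82214765^1.61 = 2.627481
(P/Pref)^beta = 3^(-0.13) = 0.866910
SL = 0.38 * 2.627481 * 0.866910 = 0.8656 m/s


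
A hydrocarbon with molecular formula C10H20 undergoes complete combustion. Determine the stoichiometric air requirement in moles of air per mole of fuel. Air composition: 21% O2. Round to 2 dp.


Balanced combustion: C10H20 + 15 O2 -> 10 CO2 + 10 H2O
O2 needed = C + H/4 = 10 + 20/4 = 15.00 moles
Air moles = O2 / 0.21 = 15.00 / 0.21 = 71.43 moles air


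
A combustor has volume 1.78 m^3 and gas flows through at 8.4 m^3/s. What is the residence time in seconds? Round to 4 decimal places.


tau = V / Q_flow
tau = 1.78 / 8.4 = 0.2119 s


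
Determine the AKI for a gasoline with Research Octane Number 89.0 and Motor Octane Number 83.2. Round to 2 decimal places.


AKI = (RON + MON) / 2
AKI = (89.0 + 83.2) / 2
AKI = 172.2 / 2 = 86.10


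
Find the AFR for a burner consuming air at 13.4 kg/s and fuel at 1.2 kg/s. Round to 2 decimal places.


AFR = m_air / m_fuel
AFR = 13.4 / 1.2 = 11.17


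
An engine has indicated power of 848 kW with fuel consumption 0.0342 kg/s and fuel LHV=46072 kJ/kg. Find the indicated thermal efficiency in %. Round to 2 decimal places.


eta_ith = (IP / (mf * LHV)) * 100
Denominator = 0.0342 * 46072 = 1575.6624 kW
eta_ith = (848 / 1575.6624) * 100 = 53.82%


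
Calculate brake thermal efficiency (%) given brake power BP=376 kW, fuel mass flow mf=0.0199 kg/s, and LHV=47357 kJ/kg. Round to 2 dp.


eta_BTE = (BP / (mf * LHV)) * 100
Denominator = 0.0199 * 47357 = 942.4043 kW
eta_BTE = (376 / 942.4043) * 100 = 39.90%


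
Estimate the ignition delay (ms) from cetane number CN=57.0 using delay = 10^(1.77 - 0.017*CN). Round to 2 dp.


delay = 10^(1.77 - 0.017*CN)
Exponent = 1.77 - 0.017*57.0 = 0.8010
delay = 10^0.8010 = 6.32 ms


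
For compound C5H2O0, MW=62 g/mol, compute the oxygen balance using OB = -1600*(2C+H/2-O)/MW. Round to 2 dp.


OB = -1600 * (2C + H/2 - O) / MW
Inner = 2*5 + 2/2 - 0 = 11.00
OB = -1600 * 11.00 / 62 = -283.87%


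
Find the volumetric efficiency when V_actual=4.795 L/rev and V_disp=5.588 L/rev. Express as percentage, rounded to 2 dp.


eta_v = (V_actual / V_disp) * 100
Ratio = 4.795 / 5.588 = 0.8581
eta_v = 0.8581 * 100 = 85.81%


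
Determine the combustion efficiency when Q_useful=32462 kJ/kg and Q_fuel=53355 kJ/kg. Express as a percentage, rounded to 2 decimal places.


Efficiency = (Q_useful / Q_fuel) * 100
Efficiency = (32462 / 53355) * 100
Efficiency = 0.6084 * 100 = 60.84%


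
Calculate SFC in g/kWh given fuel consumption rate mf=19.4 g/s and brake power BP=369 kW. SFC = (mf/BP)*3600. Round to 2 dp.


SFC = (mf / BP) * 3600
Rate = 19.4 / 369 = 0.052575 g/(s*kW)
SFC = 0.052575 * 3600 = 189.27 g/kWh


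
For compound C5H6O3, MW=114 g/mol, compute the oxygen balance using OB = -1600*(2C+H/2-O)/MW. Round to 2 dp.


OB = -1600 * (2C + H/2 - O) / MW
Inner = 2*5 + 6/2 - 3 = 10.00
OB = -1600 * 10.00 / 114 = -140.35%


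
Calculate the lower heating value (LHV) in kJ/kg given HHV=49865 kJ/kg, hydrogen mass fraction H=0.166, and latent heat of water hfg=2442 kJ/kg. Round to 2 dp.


LHV = HHV - hfg * 9 * H
Water correction = 2442 * 9 * 0.166 = 3648.348 kJ/kg
LHV = 49865 - 3648.348 = 46216.65 kJ/kg


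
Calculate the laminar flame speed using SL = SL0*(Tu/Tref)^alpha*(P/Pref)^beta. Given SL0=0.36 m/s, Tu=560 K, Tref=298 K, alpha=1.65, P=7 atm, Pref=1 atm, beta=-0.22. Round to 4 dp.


SL = SL0 * (Tu/Tref)^alpha * (P/Pref)^beta
T ratio = 560/298 = 1.87919463
(T ratio)^alpha = 1.87919463^1.65 = 2.831740
(P/Pref)^beta = 7^(-0.22) = 0.651746
SL = 0.36 * 2.831740 * 0.651746 = 0.6644 m/s


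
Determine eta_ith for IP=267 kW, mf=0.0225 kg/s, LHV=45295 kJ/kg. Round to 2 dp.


eta_ith = (IP / (mf * LHV)) * 100
Denominator = 0.0225 * 45295 = 1019.1375 kW
eta_ith = (267 / 1019.1375) * 100 = 26.20%


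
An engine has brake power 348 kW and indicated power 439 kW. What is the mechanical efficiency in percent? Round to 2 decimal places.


eta_mech = (BP / IP) * 100
Ratio = 348 / 439 = 0.7927
eta_mech = 0.7927 * 100 = 79.27%


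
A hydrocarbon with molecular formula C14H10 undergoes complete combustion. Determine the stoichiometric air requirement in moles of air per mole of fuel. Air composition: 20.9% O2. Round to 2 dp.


Balanced combustion: C14H10 + 16.5 O2 -> 14 CO2 + 5 H2O
O2 needed = C + H/4 = 14 + 10/4 = 16.50 moles
Air moles = O2 / 0.209 = 16.50 / 0.209 = 78.95 moles air


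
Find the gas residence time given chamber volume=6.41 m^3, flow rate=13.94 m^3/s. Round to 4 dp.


tau = V / Q_flow
tau = 6.41 / 13.94 = 0.4598 s


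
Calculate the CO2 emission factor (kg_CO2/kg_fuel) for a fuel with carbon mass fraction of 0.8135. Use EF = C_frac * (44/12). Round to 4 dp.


EF = C_frac * (M_CO2 / M_C)
EF = 0.8135 * (44/12)
EF = 0.8135 * 3.666667 = 2.9828 kg_CO2/kg_fuel


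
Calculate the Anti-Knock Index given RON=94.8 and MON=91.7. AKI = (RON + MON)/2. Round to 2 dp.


AKI = (RON + MON) / 2
AKI = (94.8 + 91.7) / 2
AKI = 186.5 / 2 = 93.25


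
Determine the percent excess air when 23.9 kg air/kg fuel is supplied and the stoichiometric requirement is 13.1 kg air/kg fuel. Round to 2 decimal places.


Excess air = actual - stoichiometric = 23.9 - 13.1 = 10.80 kg/kg fuel
Excess air % = (excess / stoich) * 100 = (10.80 / 13.1) * 100 = 82.44%


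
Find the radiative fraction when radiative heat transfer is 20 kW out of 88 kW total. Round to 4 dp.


f_rad = Q_rad / Q_total
f_rad = 20 / 88 = 0.2273


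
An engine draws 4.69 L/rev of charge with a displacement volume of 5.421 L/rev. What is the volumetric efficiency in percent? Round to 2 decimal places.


eta_v = (V_actual / V_disp) * 100
Ratio = 4.69 / 5.421 = 0.8652
eta_v = 0.8652 * 100 = 86.52%


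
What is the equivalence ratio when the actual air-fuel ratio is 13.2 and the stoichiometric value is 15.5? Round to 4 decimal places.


phi = AFR_stoich / AFR_actual
phi = 15.5 / 13.2 = 1.1742


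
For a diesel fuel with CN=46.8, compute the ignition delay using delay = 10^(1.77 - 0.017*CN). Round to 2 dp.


delay = 10^(1.77 - 0.017*CN)
Exponent = 1.77 - 0.017*46.8 = 0.9744
delay = 10^0.9744 = 9.43 ms


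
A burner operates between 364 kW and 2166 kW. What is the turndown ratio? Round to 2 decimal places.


TDR = Q_max / Q_min
TDR = 2166 / 364 = 5.95


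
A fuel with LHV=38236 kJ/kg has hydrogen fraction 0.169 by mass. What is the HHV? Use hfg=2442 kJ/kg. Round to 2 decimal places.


HHV = LHV + hfg * 9 * H
Water addition = 2442 * 9 * 0.169 = 3714.282 kJ/kg
HHV = 38236 + 3714.282 = 41950.28 kJ/kg


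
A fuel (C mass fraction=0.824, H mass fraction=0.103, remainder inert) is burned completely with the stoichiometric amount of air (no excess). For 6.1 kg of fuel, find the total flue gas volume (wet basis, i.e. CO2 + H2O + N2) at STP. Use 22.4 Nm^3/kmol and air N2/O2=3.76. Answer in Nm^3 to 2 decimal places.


Per kg fuel: CO2 = (C/12 kmol)*22.4 = (0.824/12)*22.4 = 1.53813 Nm^3
Per kg fuel: H2O = (H/2 kmol)*22.4 = (0.103/2)*22.4 = 1.15360 Nm^3
O2 needed per kg fuel = C/12 + H/4 = 0.824/12 + 0.103/4 = 0.09441667 kmol
Per kg fuel: N2 = O2*3.76*22.4 = 0.09441667*3.76*22.4 = 7.95215 Nm^3
Total per kg = 1.53813 + 1.15360 + 7.95215 = 10.64388 Nm^3
Total = 10.64388 * 6.1 = 64.93 Nm^3


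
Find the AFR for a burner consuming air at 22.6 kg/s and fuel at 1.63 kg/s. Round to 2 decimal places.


AFR = m_air / m_fuel
AFR = 22.6 / 1.63 = 13.87


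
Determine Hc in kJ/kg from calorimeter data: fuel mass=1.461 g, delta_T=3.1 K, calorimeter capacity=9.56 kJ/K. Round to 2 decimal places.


Hc = C_cal * delta_T / m_fuel
Q_released = 9.56 * 3.1 = 29.6360 kJ
m_fuel = 1.461 g = 1.461/1000 kg = 0.001461 kg
Hc = 29.6360 / 0.001461 = 20284.74 kJ/kg


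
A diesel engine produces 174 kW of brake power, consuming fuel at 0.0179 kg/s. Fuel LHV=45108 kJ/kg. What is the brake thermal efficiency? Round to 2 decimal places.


eta_BTE = (BP / (mf * LHV)) * 100
Denominator = 0.0179 * 45108 = 807.4332 kW
eta_BTE = (174 / 807.4332) * 100 = 21.55%


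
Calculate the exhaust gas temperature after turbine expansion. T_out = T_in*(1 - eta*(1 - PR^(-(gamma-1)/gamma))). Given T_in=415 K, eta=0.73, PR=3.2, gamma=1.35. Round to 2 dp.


T_out = T_in * (1 - eta * (1 - PR^(-(gamma-1)/gamma)))
Exponent = -(1.35-1)/1.35 = -0.25925926
PR^exp = 3.2^(-0.25925926) = 0.73966521
Factor = 1 - 0.73*(1 - 0.73966521) = 0.80995560
T_out = 415 * 0.80995560 = 336.13 K


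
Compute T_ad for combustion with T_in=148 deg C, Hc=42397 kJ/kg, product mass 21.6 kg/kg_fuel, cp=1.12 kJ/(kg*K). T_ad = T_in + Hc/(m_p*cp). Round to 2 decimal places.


T_ad = T_in + Hc / (m_p * cp)
Denominator = 21.6 * 1.12 = 24.1920
Temperature rise = 42397 / 24.1920 = 1752.52 K
T_ad = 148 + 1752.52 = 1900.52 deg C


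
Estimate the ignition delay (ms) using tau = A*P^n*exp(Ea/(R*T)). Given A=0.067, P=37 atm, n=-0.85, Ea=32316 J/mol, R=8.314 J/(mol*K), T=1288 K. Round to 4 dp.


tau = A * P^n * exp(Ea/(R*T))
P^n = 37^(-0.85) = 0.04645458
Ea/(R*T) = 32316/(8.314*1288) = 3.017809
exp(Ea/(R*T)) = 20.446440
tau = 0.067 * 0.04645458 * 20.446440 = 0.0636 ms


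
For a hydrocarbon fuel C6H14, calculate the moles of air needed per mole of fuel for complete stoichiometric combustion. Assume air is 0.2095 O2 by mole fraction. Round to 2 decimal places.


Balanced combustion: C6H14 + 9.5 O2 -> 6 CO2 + 7 H2O
O2 needed = C + H/4 = 6 + 14/4 = 9.50 moles
Air moles = O2 / 0.2095 = 9.50 / 0.2095 = 45.35 moles air


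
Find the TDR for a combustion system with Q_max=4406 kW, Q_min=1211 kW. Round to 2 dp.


TDR = Q_max / Q_min
TDR = 4406 / 1211 = 3.64


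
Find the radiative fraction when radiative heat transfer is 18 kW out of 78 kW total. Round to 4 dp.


f_rad = Q_rad / Q_total
f_rad = 18 / 78 = 0.2308


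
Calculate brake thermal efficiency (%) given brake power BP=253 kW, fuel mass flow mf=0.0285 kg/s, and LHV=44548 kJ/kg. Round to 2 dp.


eta_BTE = (BP / (mf * LHV)) * 100
Denominator = 0.0285 * 44548 = 1269.6180 kW
eta_BTE = (253 / 1269.6180) * 100 = 19.93%


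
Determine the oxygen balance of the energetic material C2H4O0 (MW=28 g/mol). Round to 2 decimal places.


OB = -1600 * (2C + H/2 - O) / MW
Inner = 2*2 + 4/2 - 0 = 6.00
OB = -1600 * 6.00 / 28 = -342.86%


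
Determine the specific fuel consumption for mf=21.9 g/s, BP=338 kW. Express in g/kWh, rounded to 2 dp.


SFC = (mf / BP) * 3600
Rate = 21.9 / 338 = 0.064793 g/(s*kW)
SFC = 0.064793 * 3600 = 233.25 g/kWh


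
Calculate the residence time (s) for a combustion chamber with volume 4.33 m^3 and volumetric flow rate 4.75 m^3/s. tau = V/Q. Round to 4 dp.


tau = V / Q_flow
tau = 4.33 / 4.75 = 0.9116 s


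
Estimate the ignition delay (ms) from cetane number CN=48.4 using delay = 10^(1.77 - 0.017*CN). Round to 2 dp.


delay = 10^(1.77 - 0.017*CN)
Exponent = 1.77 - 0.017*48.4 = 0.9472
delay = 10^0.9472 = 8.86 ms


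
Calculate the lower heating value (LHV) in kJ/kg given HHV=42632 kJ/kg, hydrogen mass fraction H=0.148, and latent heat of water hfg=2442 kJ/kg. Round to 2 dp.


LHV = HHV - hfg * 9 * H
Water correction = 2442 * 9 * 0.148 = 3252.744 kJ/kg
LHV = 42632 - 3252.744 = 39379.26 kJ/kg


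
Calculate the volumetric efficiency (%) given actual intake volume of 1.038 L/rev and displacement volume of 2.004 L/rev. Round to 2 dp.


eta_v = (V_actual / V_disp) * 100
Ratio = 1.038 / 2.004 = 0.5180
eta_v = 0.5180 * 100 = 51.80%


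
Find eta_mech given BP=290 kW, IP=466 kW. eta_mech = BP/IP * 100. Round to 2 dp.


eta_mech = (BP / IP) * 100
Ratio = 290 / 466 = 0.6223
eta_mech = 0.6223 * 100 = 62.23%


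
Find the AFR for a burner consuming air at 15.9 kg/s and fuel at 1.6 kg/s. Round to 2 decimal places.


AFR = m_air / m_fuel
AFR = 15.9 / 1.6 = 9.94


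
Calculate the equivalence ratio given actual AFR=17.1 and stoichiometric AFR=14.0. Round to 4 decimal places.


phi = AFR_stoich / AFR_actual
phi = 14.0 / 17.1 = 0.8187


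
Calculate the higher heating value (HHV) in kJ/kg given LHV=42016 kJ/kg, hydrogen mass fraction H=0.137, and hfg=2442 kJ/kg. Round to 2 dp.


HHV = LHV + hfg * 9 * H
Water addition = 2442 * 9 * 0.137 = 3010.986 kJ/kg
HHV = 42016 + 3010.986 = 45026.99 kJ/kg


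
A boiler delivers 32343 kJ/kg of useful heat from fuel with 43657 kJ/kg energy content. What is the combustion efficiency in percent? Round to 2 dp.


Efficiency = (Q_useful / Q_fuel) * 100
Efficiency = (32343 / 43657) * 100
Efficiency = 0.7408 * 100 = 74.08%


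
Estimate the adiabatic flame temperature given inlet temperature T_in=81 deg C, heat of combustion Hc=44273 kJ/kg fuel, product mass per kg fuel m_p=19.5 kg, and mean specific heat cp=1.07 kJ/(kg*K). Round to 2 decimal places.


T_ad = T_in + Hc / (m_p * cp)
Denominator = 19.5 * 1.07 = 20.8650
Temperature rise = 44273 / 20.8650 = 2121.88 K
T_ad = 81 + 2121.88 = 2202.88 deg C


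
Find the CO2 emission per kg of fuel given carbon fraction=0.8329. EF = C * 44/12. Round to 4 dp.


EF = C_frac * (M_CO2 / M_C)
EF = 0.8329 * (44/12)
EF = 0.8329 * 3.666667 = 3.0540 kg_CO2/kg_fuel


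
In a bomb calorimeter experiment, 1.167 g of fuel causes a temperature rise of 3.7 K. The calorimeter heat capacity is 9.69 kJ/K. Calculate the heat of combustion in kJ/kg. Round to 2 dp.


Hc = C_cal * delta_T / m_fuel
Q_released = 9.69 * 3.7 = 35.8530 kJ
m_fuel = 1.167 g = 1.167/1000 kg = 0.001167 kg
Hc = 35.8530 / 0.001167 = 30722.37 kJ/kg


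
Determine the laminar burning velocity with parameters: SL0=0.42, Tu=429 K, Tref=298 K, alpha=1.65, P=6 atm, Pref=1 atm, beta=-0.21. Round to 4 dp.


SL = SL0 * (Tu/Tref)^alpha * (P/Pref)^beta
T ratio = 429/298 = 1.43959732
(T ratio)^alpha = 1.43959732^1.65 = 1.824306
(P/Pref)^beta = 6^(-0.21) = 0.686417
SL = 0.42 * 1.824306 * 0.686417 = 0.5259 m/s


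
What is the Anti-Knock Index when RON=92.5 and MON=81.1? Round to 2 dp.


AKI = (RON + MON) / 2
AKI = (92.5 + 81.1) / 2
AKI = 173.6 / 2 = 86.80


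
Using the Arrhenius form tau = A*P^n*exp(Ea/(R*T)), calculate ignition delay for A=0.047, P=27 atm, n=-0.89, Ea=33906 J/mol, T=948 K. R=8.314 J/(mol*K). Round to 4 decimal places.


tau = A * P^n * exp(Ea/(R*T))
P^n = 27^(-0.89) = 0.05322139
Ea/(R*T) = 33906/(8.314*948) = 4.301879
exp(Ea/(R*T)) = 73.838413
tau = 0.047 * 0.05322139 * 73.838413 = 0.1847 ms


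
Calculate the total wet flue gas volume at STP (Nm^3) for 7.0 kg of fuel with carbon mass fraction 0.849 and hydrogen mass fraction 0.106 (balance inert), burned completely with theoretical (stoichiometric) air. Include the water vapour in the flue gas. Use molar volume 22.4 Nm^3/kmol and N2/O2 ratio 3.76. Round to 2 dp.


Per kg fuel: CO2 = (C/12 kmol)*22.4 = (0.849/12)*22.4 = 1.58480 Nm^3
Per kg fuel: H2O = (H/2 kmol)*22.4 = (0.106/2)*22.4 = 1.18720 Nm^3
O2 needed per kg fuel = C/12 + H/4 = 0.849/12 + 0.106/4 = 0.09725000 kmol
Per kg fuel: N2 = O2*3.76*22.4 = 0.09725000*3.76*22.4 = 8.19078 Nm^3
Total per kg = 1.58480 + 1.18720 + 8.19078 = 10.96278 Nm^3
Total = 10.96278 * 7.0 = 76.74 Nm^3


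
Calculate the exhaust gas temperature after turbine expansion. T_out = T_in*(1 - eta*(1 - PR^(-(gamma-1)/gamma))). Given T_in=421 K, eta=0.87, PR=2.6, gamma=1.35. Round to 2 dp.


T_out = T_in * (1 - eta * (1 - PR^(-(gamma-1)/gamma)))
Exponent = -(1.35-1)/1.35 = -0.25925926
PR^exp = 2.6^(-0.25925926) = 0.78057442
Factor = 1 - 0.87*(1 - 0.78057442) = 0.80909975
T_out = 421 * 0.80909975 = 340.63 K


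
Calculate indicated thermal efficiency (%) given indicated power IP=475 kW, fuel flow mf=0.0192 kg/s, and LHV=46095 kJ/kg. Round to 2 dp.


eta_ith = (IP / (mf * LHV)) * 100
Denominator = 0.0192 * 46095 = 885.0240 kW
eta_ith = (475 / 885.0240) * 100 = 53.67%


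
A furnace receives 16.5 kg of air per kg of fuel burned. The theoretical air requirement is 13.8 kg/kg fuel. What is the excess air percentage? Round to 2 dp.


Excess air = actual - stoichiometric = 16.5 - 13.8 = 2.70 kg/kg fuel
Excess air % = (excess / stoich) * 100 = (2.70 / 13.8) * 100 = 19.57%


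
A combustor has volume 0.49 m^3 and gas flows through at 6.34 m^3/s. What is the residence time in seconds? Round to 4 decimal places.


tau = V / Q_flow
tau = 0.49 / 6.34 = 0.0773 s


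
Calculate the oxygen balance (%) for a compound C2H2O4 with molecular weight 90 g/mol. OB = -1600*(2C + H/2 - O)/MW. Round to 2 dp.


OB = -1600 * (2C + H/2 - O) / MW
Inner = 2*2 + 2/2 - 4 = 1.00
OB = -1600 * 1.00 / 90 = -17.78%


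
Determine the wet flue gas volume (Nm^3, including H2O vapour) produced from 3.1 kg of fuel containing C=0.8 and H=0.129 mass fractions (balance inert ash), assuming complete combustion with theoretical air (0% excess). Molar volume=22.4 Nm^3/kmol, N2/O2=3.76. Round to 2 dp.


Per kg fuel: CO2 = (C/12 kmol)*22.4 = (0.8/12)*22.4 = 1.49333 Nm^3
Per kg fuel: H2O = (H/2 kmol)*22.4 = (0.129/2)*22.4 = 1.44480 Nm^3
O2 needed per kg fuel = C/12 + H/4 = 0.8/12 + 0.129/4 = 0.09891667 kmol
Per kg fuel: N2 = O2*3.76*22.4 = 0.09891667*3.76*22.4 = 8.33116 Nm^3
Total per kg = 1.49333 + 1.44480 + 8.33116 = 11.26929 Nm^3
Total = 11.26929 * 3.1 = 34.93 Nm^3


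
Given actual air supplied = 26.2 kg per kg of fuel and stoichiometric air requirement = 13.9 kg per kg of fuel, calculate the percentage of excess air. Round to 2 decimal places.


Excess air = actual - stoichiometric = 26.2 - 13.9 = 12.30 kg/kg fuel
Excess air % = (excess / stoich) * 100 = (12.30 / 13.9) * 100 = 88.49%


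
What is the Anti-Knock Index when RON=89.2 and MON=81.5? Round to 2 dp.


AKI = (RON + MON) / 2
AKI = (89.2 + 81.5) / 2
AKI = 170.7 / 2 = 85.35


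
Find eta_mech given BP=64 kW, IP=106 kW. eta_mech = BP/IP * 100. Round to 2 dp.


eta_mech = (BP / IP) * 100
Ratio = 64 / 106 = 0.6038
eta_mech = 0.6038 * 100 = 60.38%


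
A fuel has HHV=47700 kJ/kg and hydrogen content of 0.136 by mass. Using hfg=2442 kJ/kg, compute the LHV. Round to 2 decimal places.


LHV = HHV - hfg * 9 * H
Water correction = 2442 * 9 * 0.136 = 2989.008 kJ/kg
LHV = 47700 - 2989.008 = 44710.99 kJ/kg


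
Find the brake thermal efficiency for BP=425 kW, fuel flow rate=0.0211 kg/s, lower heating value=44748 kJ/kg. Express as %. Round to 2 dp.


eta_BTE = (BP / (mf * LHV)) * 100
Denominator = 0.0211 * 44748 = 944.1828 kW
eta_BTE = (425 / 944.1828) * 100 = 45.01%


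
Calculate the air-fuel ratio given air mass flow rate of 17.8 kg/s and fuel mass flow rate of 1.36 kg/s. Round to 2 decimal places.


AFR = m_air / m_fuel
AFR = 17.8 / 1.36 = 13.09


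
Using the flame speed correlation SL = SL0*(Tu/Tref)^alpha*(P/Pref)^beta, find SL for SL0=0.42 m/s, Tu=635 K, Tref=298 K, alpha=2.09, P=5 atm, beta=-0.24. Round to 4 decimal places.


SL = SL0 * (Tu/Tref)^alpha * (P/Pref)^beta
T ratio = 635/298 = 2.13087248
(T ratio)^alpha = 2.13087248^2.09 = 4.860546
(P/Pref)^beta = 5^(-0.24) = 0.679590
SL = 0.42 * 4.860546 * 0.679590 = 1.3873 m/s


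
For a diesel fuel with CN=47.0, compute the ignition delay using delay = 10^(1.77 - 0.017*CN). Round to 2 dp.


delay = 10^(1.77 - 0.017*CN)
Exponent = 1.77 - 0.017*47.0 = 0.9710
delay = 10^0.9710 = 9.35 ms


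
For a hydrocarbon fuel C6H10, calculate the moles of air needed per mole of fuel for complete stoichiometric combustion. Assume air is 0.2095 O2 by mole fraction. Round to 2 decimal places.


Balanced combustion: C6H10 + 8.5 O2 -> 6 CO2 + 5 H2O
O2 needed = C + H/4 = 6 + 10/4 = 8.50 moles
Air moles = O2 / 0.2095 = 8.50 / 0.2095 = 40.57 moles air


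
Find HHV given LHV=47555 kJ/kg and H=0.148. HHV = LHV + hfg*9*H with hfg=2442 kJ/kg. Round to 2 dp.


HHV = LHV + hfg * 9 * H
Water addition = 2442 * 9 * 0.148 = 3252.744 kJ/kg
HHV = 47555 + 3252.744 = 50807.74 kJ/kg


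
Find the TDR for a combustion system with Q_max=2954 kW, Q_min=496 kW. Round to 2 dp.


TDR = Q_max / Q_min
TDR = 2954 / 496 = 5.96


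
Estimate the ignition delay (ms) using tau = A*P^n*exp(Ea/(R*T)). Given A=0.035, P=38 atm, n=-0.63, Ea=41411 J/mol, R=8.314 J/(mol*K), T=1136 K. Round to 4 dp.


tau = A * P^n * exp(Ea/(R*T))
P^n = 38^(-0.63) = 0.10109655
Ea/(R*T) = 41411/(8.314*1136) = 4.384574
exp(Ea/(R*T)) = 80.204018
tau = 0.035 * 0.10109655 * 80.204018 = 0.2838 ms


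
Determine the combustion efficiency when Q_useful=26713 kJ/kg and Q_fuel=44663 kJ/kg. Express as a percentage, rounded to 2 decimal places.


Efficiency = (Q_useful / Q_fuel) * 100
Efficiency = (26713 / 44663) * 100
Efficiency = 0.5981 * 100 = 59.81%


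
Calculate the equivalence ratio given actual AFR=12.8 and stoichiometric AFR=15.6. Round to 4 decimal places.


phi = AFR_stoich / AFR_actual
phi = 15.6 / 12.8 = 1.2188


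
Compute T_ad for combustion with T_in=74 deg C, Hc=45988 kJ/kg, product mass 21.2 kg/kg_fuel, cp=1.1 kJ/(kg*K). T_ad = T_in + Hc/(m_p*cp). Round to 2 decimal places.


T_ad = T_in + Hc / (m_p * cp)
Denominator = 21.2 * 1.1 = 23.3200
Temperature rise = 45988 / 23.3200 = 1972.04 K
T_ad = 74 + 1972.04 = 2046.04 deg C


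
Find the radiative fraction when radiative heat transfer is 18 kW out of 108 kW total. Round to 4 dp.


f_rad = Q_rad / Q_total
f_rad = 18 / 108 = 0.1667


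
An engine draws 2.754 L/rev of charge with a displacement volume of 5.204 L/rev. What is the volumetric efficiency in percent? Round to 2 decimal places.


eta_v = (V_actual / V_disp) * 100
Ratio = 2.754 / 5.204 = 0.5292
eta_v = 0.5292 * 100 = 52.92%


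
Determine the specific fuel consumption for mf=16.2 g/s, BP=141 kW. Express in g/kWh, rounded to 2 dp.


SFC = (mf / BP) * 3600
Rate = 16.2 / 141 = 0.114894 g/(s*kW)
SFC = 0.114894 * 3600 = 413.62 g/kWh


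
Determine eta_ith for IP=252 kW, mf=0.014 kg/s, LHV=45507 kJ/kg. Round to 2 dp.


eta_ith = (IP / (mf * LHV)) * 100
Denominator = 0.014 * 45507 = 637.0980 kW
eta_ith = (252 / 637.0980) * 100 = 39.55%


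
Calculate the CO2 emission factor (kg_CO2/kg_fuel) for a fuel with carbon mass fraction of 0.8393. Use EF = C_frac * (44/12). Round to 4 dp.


EF = C_frac * (M_CO2 / M_C)
EF = 0.8393 * (44/12)
EF = 0.8393 * 3.666667 = 3.0774 kg_CO2/kg_fuel


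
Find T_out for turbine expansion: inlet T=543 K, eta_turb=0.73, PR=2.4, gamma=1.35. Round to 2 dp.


T_out = T_in * (1 - eta * (1 - PR^(-(gamma-1)/gamma)))
Exponent = -(1.35-1)/1.35 = -0.25925926
PR^exp = 2.4^(-0.25925926) = 0.79694200
Factor = 1 - 0.73*(1 - 0.79694200) = 0.85176766
T_out = 543 * 0.85176766 = 462.51 K


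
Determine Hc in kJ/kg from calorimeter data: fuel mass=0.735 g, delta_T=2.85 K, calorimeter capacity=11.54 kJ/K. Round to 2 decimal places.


Hc = C_cal * delta_T / m_fuel
Q_released = 11.54 * 2.85 = 32.8890 kJ
m_fuel = 0.735 g = 0.735/1000 kg = 0.000735 kg
Hc = 32.8890 / 0.000735 = 44746.94 kJ/kg


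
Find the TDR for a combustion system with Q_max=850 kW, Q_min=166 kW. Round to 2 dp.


TDR = Q_max / Q_min
TDR = 850 / 166 = 5.12


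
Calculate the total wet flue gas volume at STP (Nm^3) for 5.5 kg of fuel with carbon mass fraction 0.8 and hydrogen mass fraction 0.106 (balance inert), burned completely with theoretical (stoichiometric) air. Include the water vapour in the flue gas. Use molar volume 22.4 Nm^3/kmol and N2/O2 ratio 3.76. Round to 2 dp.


Per kg fuel: CO2 = (C/12 kmol)*22.4 = (0.8/12)*22.4 = 1.49333 Nm^3
Per kg fuel: H2O = (H/2 kmol)*22.4 = (0.106/2)*22.4 = 1.18720 Nm^3
O2 needed per kg fuel = C/12 + H/4 = 0.8/12 + 0.106/4 = 0.09316667 kmol
Per kg fuel: N2 = O2*3.76*22.4 = 0.09316667*3.76*22.4 = 7.84687 Nm^3
Total per kg = 1.49333 + 1.18720 + 7.84687 = 10.52740 Nm^3
Total = 10.52740 * 5.5 = 57.90 Nm^3


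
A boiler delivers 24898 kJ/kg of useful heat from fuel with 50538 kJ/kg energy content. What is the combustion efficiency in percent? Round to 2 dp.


Efficiency = (Q_useful / Q_fuel) * 100
Efficiency = (24898 / 50538) * 100
Efficiency = 0.4927 * 100 = 49.27%


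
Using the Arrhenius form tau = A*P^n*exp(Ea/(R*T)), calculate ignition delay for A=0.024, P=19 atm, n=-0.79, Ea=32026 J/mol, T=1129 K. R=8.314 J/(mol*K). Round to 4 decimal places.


tau = A * P^n * exp(Ea/(R*T))
P^n = 19^(-0.79) = 0.09767528
Ea/(R*T) = 32026/(8.314*1129) = 3.411919
exp(Ea/(R*T)) = 30.323385
tau = 0.024 * 0.09767528 * 30.323385 = 0.0711 ms


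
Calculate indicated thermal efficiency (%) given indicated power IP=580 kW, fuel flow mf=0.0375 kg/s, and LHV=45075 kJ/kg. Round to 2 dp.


eta_ith = (IP / (mf * LHV)) * 100
Denominator = 0.0375 * 45075 = 1690.3125 kW
eta_ith = (580 / 1690.3125) * 100 = 34.31%


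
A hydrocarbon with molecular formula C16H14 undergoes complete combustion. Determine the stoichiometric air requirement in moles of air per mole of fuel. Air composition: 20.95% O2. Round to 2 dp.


Balanced combustion: C16H14 + 19.5 O2 -> 16 CO2 + 7 H2O
O2 needed = C + H/4 = 16 + 14/4 = 19.50 moles
Air moles = O2 / 0.2095 = 19.50 / 0.2095 = 93.08 moles air


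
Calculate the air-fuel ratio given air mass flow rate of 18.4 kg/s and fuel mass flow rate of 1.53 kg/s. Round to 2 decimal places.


AFR = m_air / m_fuel
AFR = 18.4 / 1.53 = 12.03


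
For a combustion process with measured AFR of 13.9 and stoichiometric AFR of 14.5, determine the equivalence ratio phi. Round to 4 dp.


phi = AFR_stoich / AFR_actual
phi = 14.5 / 13.9 = 1.0432


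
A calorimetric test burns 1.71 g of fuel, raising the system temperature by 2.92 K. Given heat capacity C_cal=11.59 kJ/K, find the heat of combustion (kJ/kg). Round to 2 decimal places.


Hc = C_cal * delta_T / m_fuel
Q_released = 11.59 * 2.92 = 33.8428 kJ
m_fuel = 1.71 g = 1.71/1000 kg = 0.001710 kg
Hc = 33.8428 / 0.001710 = 19791.11 kJ/kg


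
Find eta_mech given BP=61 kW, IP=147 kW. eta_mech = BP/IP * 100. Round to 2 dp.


eta_mech = (BP / IP) * 100
Ratio = 61 / 147 = 0.4150
eta_mech = 0.4150 * 100 = 41.50%


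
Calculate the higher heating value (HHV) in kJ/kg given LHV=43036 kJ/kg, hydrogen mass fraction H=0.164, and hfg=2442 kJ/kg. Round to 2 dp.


HHV = LHV + hfg * 9 * H
Water addition = 2442 * 9 * 0.164 = 3604.392 kJ/kg
HHV = 43036 + 3604.392 = 46640.39 kJ/kg


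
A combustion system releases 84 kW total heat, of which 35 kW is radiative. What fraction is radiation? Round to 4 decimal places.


f_rad = Q_rad / Q_total
f_rad = 35 / 84 = 0.4167


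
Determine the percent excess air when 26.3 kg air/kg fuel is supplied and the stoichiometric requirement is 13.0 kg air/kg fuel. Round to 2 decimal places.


Excess air = actual - stoichiometric = 26.3 - 13.0 = 13.30 kg/kg fuel
Excess air % = (excess / stoich) * 100 = (13.30 / 13.0) * 100 = 102.31%


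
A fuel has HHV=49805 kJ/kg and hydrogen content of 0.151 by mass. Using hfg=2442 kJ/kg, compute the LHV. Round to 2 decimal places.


LHV = HHV - hfg * 9 * H
Water correction = 2442 * 9 * 0.151 = 3318.678 kJ/kg
LHV = 49805 - 3318.678 = 46486.32 kJ/kg


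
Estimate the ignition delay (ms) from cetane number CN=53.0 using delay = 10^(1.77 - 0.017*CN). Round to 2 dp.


delay = 10^(1.77 - 0.017*CN)
Exponent = 1.77 - 0.017*53.0 = 0.8690
delay = 10^0.8690 = 7.40 ms


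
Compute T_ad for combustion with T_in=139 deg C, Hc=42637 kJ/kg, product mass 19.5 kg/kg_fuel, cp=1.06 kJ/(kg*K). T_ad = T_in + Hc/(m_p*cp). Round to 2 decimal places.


T_ad = T_in + Hc / (m_p * cp)
Denominator = 19.5 * 1.06 = 20.6700
Temperature rise = 42637 / 20.6700 = 2062.75 K
T_ad = 139 + 2062.75 = 2201.75 deg C


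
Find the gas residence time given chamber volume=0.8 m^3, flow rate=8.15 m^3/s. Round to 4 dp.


tau = V / Q_flow
tau = 0.8 / 8.15 = 0.0982 s


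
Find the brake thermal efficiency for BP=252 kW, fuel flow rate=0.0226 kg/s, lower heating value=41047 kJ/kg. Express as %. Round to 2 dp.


eta_BTE = (BP / (mf * LHV)) * 100
Denominator = 0.0226 * 41047 = 927.6622 kW
eta_BTE = (252 / 927.6622) * 100 = 27.17%


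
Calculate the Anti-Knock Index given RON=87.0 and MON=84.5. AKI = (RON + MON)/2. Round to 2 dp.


AKI = (RON + MON) / 2
AKI = (87.0 + 84.5) / 2
AKI = 171.5 / 2 = 85.75


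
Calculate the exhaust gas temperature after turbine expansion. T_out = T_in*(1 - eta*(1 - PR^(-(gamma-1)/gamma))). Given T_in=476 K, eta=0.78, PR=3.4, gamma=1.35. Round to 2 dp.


T_out = T_in * (1 - eta * (1 - PR^(-(gamma-1)/gamma)))
Exponent = -(1.35-1)/1.35 = -0.25925926
PR^exp = 3.4^(-0.25925926) = 0.72813041
Factor = 1 - 0.78*(1 - 0.72813041) = 0.78794172
T_out = 476 * 0.78794172 = 375.06 K


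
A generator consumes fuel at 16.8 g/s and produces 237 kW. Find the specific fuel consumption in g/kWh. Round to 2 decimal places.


SFC = (mf / BP) * 3600
Rate = 16.8 / 237 = 0.070886 g/(s*kW)
SFC = 0.070886 * 3600 = 255.19 g/kWh


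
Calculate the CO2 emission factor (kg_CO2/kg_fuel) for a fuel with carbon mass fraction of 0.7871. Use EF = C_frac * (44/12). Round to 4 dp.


EF = C_frac * (M_CO2 / M_C)
EF = 0.7871 * (44/12)
EF = 0.7871 * 3.666667 = 2.8860 kg_CO2/kg_fuel


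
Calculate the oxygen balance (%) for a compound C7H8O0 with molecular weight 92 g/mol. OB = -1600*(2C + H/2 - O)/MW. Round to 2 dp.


OB = -1600 * (2C + H/2 - O) / MW
Inner = 2*7 + 8/2 - 0 = 18.00
OB = -1600 * 18.00 / 92 = -313.04%


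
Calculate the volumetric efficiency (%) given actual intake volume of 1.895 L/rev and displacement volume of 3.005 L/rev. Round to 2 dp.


eta_v = (V_actual / V_disp) * 100
Ratio = 1.895 / 3.005 = 0.6306
eta_v = 0.6306 * 100 = 63.06%


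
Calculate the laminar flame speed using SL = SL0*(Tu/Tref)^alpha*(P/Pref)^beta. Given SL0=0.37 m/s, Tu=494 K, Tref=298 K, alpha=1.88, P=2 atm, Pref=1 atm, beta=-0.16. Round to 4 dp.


SL = SL0 * (Tu/Tref)^alpha * (P/Pref)^beta
T ratio = 494/298 = 1.65771812
(T ratio)^alpha = 1.65771812^1.88 = 2.586307
(P/Pref)^beta = 2^(-0.16) = 0.895025
SL = 0.37 * 2.586307 * 0.895025 = 0.8565 m/s


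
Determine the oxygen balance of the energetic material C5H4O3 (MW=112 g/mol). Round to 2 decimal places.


OB = -1600 * (2C + H/2 - O) / MW
Inner = 2*5 + 4/2 - 3 = 9.00
OB = -1600 * 9.00 / 112 = -128.57%


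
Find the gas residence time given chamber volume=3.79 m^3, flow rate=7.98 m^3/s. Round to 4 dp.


tau = V / Q_flow
tau = 3.79 / 7.98 = 0.4749 s


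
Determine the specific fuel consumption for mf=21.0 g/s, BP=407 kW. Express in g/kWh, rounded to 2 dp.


SFC = (mf / BP) * 3600
Rate = 21.0 / 407 = 0.051597 g/(s*kW)
SFC = 0.051597 * 3600 = 185.75 g/kWh


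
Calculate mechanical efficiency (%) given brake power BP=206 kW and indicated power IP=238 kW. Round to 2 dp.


eta_mech = (BP / IP) * 100
Ratio = 206 / 238 = 0.8655
eta_mech = 0.8655 * 100 = 86.55%


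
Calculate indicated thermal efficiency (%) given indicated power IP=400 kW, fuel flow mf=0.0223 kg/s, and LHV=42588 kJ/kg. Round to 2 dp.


eta_ith = (IP / (mf * LHV)) * 100
Denominator = 0.0223 * 42588 = 949.7124 kW
eta_ith = (400 / 949.7124) * 100 = 42.12%


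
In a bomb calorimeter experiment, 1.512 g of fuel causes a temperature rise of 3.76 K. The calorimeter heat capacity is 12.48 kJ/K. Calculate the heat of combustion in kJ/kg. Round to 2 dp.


Hc = C_cal * delta_T / m_fuel
Q_released = 12.48 * 3.76 = 46.9248 kJ
m_fuel = 1.512 g = 1.512/1000 kg = 0.001512 kg
Hc = 46.9248 / 0.001512 = 31034.92 kJ/kg


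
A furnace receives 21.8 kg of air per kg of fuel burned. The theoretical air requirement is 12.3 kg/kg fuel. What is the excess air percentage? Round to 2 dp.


Excess air = actual - stoichiometric = 21.8 - 12.3 = 9.50 kg/kg fuel
Excess air % = (excess / stoich) * 100 = (9.50 / 12.3) * 100 = 77.24%


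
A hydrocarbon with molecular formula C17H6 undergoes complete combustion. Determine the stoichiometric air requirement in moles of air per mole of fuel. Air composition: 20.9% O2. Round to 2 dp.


Balanced combustion: C17H6 + 18.5 O2 -> 17 CO2 + 3 H2O
O2 needed = C + H/4 = 17 + 6/4 = 18.50 moles
Air moles = O2 / 0.209 = 18.50 / 0.209 = 88.52 moles air


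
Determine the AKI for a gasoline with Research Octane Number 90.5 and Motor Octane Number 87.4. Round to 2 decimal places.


AKI = (RON + MON) / 2
AKI = (90.5 + 87.4) / 2
AKI = 177.9 / 2 = 88.95


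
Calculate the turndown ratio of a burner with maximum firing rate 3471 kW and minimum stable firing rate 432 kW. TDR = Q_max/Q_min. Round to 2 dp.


TDR = Q_max / Q_min
TDR = 3471 / 432 = 8.03


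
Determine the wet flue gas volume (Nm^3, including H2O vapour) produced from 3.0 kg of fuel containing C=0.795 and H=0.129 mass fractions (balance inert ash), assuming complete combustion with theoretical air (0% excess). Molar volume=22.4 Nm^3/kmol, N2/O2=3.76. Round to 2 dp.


Per kg fuel: CO2 = (C/12 kmol)*22.4 = (0.795/12)*22.4 = 1.48400 Nm^3
Per kg fuel: H2O = (H/2 kmol)*22.4 = (0.129/2)*22.4 = 1.44480 Nm^3
O2 needed per kg fuel = C/12 + H/4 = 0.795/12 + 0.129/4 = 0.09850000 kmol
Per kg fuel: N2 = O2*3.76*22.4 = 0.09850000*3.76*22.4 = 8.29606 Nm^3
Total per kg = 1.48400 + 1.44480 + 8.29606 = 11.22486 Nm^3
Total = 11.22486 * 3.0 = 33.67 Nm^3


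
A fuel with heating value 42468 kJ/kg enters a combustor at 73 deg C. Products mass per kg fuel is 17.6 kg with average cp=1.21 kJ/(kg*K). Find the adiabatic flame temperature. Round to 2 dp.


T_ad = T_in + Hc / (m_p * cp)
Denominator = 17.6 * 1.21 = 21.2960
Temperature rise = 42468 / 21.2960 = 1994.18 K
T_ad = 73 + 1994.18 = 2067.18 deg C


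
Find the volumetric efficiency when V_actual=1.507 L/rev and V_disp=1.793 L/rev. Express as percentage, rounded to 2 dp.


eta_v = (V_actual / V_disp) * 100
Ratio = 1.507 / 1.793 = 0.8405
eta_v = 0.8405 * 100 = 84.05%


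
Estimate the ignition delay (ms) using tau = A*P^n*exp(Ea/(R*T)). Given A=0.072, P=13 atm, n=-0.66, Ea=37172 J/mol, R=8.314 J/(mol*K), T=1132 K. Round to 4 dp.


tau = A * P^n * exp(Ea/(R*T))
P^n = 13^(-0.66) = 0.18399134
Ea/(R*T) = 37172/(8.314*1132) = 3.949658
exp(Ea/(R*T)) = 51.917603
tau = 0.072 * 0.18399134 * 51.917603 = 0.6878 ms


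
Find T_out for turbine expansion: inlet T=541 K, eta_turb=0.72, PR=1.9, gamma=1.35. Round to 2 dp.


T_out = T_in * (1 - eta * (1 - PR^(-(gamma-1)/gamma)))
Exponent = -(1.35-1)/1.35 = -0.25925926
PR^exp = 1.9^(-0.25925926) = 0.84670193
Factor = 1 - 0.72*(1 - 0.84670193) = 0.88962539
T_out = 541 * 0.88962539 = 481.29 K


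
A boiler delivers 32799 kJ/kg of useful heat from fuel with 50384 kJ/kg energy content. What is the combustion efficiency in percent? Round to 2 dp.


Efficiency = (Q_useful / Q_fuel) * 100
Efficiency = (32799 / 50384) * 100
Efficiency = 0.6510 * 100 = 65.10%


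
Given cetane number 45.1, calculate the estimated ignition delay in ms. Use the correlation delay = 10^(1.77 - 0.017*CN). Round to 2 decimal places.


delay = 10^(1.77 - 0.017*CN)
Exponent = 1.77 - 0.017*45.1 = 1.0033
delay = 10^1.0033 = 10.08 ms


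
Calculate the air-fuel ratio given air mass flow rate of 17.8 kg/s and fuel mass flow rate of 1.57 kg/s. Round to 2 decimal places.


AFR = m_air / m_fuel
AFR = 17.8 / 1.57 = 11.34


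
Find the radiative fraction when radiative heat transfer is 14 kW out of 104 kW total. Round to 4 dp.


f_rad = Q_rad / Q_total
f_rad = 14 / 104 = 0.1346


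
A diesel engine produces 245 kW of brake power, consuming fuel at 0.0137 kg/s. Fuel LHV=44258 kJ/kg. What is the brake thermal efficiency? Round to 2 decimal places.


eta_BTE = (BP / (mf * LHV)) * 100
Denominator = 0.0137 * 44258 = 606.3346 kW
eta_BTE = (245 / 606.3346) * 100 = 40.41%
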